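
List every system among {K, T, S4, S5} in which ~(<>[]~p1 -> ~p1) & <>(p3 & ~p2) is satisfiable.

K, T, S4

S5-tableau for the formula:
1. ~(<>[]~p1 -> ~p1) & <>(p3 & ~p2), u
2. ~(<>[]~p1 -> ~p1), u
3. <>(p3 & ~p2), u
4. <>[]~p1, u
5. p1, u
6. p3 & ~p2, v
7. p3, v
8. ~p2, v
9. []~p1, w
10. ~p1, u
Accessibility: uRu, uRv, uRw, vRu, vRv, vRw, wRu, wRv, wRw
Branch closes: p1 and ~p1 both at u.
Every branch closes (one shown): unsatisfiable in S5.
S4-tableau for the formula:
1. ~(<>[]~p1 -> ~p1) & <>(p3 & ~p2), u
2. ~(<>[]~p1 -> ~p1), u
3. <>(p3 & ~p2), u
4. <>[]~p1, u
5. p1, u
6. p3 & ~p2, v
7. p3, v
8. ~p2, v
9. []~p1, w
10. ~p1, w
Accessibility: uRu, uRv, uRw, vRv, wRw
Complete open branch: satisfiable in S4, hence also in K, T (this S4-model is also a K-model and a T-model).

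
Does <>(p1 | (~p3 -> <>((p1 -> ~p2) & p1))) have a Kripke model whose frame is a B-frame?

1. <>(p1 | (~p3 -> <>((p1 -> ~p2) & p1))), u
2. p1 | (~p3 -> <>((p1 -> ~p2) & p1)), v
3. ~p3 -> <>((p1 -> ~p2) & p1), v
4. <>((p1 -> ~p2) & p1), v
5. (p1 -> ~p2) & p1, w
6. p1 -> ~p2, w
7. p1, w
8. ~p2, w
Accessibility: uRu, uRv, vRu, vRv, vRw, wRv, wRw

Yes, satisfiable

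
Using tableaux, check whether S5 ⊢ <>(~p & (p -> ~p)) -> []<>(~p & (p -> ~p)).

Tableau for the negation ~(<>(~p & (p -> ~p)) -> []<>(~p & (p -> ~p))):
1. ~(<>(~p & (p -> ~p)) -> []<>(~p & (p -> ~p))), 0
2. <>(~p & (p -> ~p)), 0   [~->-rule on 1]
3. ~[]<>(~p & (p -> ~p)), 0   [~->-rule on 1]
4. ~p & (p -> ~p), 1   [<>-rule on 2: fresh world 1, 0R1]
5. ~p, 1   [&-rule on 4]
6. p -> ~p, 1   [&-rule on 4]
7. ~<>(~p & (p -> ~p)), 2   [~[]-rule on 3: fresh world 2, 0R2]
8. ~(~p & (p -> ~p)), 0   [~<>-rule on 7 via 2R0]
9. ~(~p & (p -> ~p)), 1   [~<>-rule on 7 via 2R1]
10. ~(~p & (p -> ~p)), 2   [~<>-rule on 7 via 2R2]
11. ~(p -> ~p), 0   [~&-rule on 8 (branches; this branch)]
12. p, 0   [~->-rule on 11]
13. ~(p -> ~p), 1   [~&-rule on 9 (branches; this branch)]
14. p, 1   [~->-rule on 13]
Accessibility: 0R0, 0R1, 0R2, 1R0, 1R1, 1R2, 2R0, 2R1, 2R2
Branch closes: p and ~p both at 1.
Every branch of the negation's tableau closes; the branch above is one of them.

Yes, valid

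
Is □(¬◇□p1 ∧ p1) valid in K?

Tableau for the negation ¬□(¬◇□p1 ∧ p1):
1. ¬□(¬◇□p1 ∧ p1), w0
2. ¬(¬◇□p1 ∧ p1), w1
3. ¬p1, w1
Accessibility: w0Rw1
The negation has an open branch (countermodel exists).

Invalid (countermodel exists)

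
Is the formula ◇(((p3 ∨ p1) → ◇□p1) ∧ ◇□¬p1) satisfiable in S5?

1. ◇(((p3 ∨ p1) → ◇□p1) ∧ ◇□¬p1), u
2. ((p3 ∨ p1) → ◇□p1) ∧ ◇□¬p1, v   [◇-rule on 1: fresh world v, uRv]
3. (p3 ∨ p1) → ◇□p1, v   [∧-rule on 2]
4. ◇□¬p1, v   [∧-rule on 2]
5. ¬(p3 ∨ p1), v   [→-rule on 3 (branches; this branch)]
6. ¬p3, v   [¬∨-rule on 5]
7. ¬p1, v   [¬∨-rule on 5]
8. □¬p1, w   [◇-rule on 4: fresh world w, vRw]
9. ¬p1, u   [□-rule on 8 via wRu]
10. ¬p1, w   [□-rule on 8 via wRw]
Accessibility: uRu, uRv, uRw, vRu, vRv, vRw, wRu, wRv, wRw

Satisfiable (open branch found)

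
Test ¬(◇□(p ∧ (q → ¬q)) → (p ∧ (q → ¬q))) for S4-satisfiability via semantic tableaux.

1. ¬(◇□(p ∧ (q → ¬q)) → (p ∧ (q → ¬q))), 0
2. ◇□(p ∧ (q → ¬q)), 0   [¬→-rule on 1]
3. ¬(p ∧ (q → ¬q)), 0   [¬→-rule on 1]
4. ¬(q → ¬q), 0   [¬∧-rule on 3 (branches; this branch)]
5. q, 0   [¬→-rule on 4]
6. □(p ∧ (q → ¬q)), 1   [◇-rule on 2: fresh world 1, 0R1]
7. p ∧ (q → ¬q), 1   [□-rule on 6 via 1R1]
8. p, 1   [∧-rule on 7]
9. q → ¬q, 1   [∧-rule on 7]
10. ¬q, 1   [→-rule on 9 (branches; this branch)]
Accessibility: 0R0, 0R1, 1R1

Satisfiable (open branch found)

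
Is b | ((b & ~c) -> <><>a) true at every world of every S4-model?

Tableau for the negation ~(b | ((b & ~c) -> <><>a)):
1. ~(b | ((b & ~c) -> <><>a)), 0
2. ~b, 0
3. ~((b & ~c) -> <><>a), 0
4. b & ~c, 0
5. ~<><>a, 0
6. b, 0
7. ~c, 0
Accessibility: 0R0
Branch closes: b and ~b both at 0.
Every branch of the negation's tableau closes; the branch above is one of them.

Valid in S4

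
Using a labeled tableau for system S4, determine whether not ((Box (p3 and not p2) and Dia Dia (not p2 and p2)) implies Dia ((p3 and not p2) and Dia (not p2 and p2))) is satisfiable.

No, unsatisfiable

1. not ((Box (p3 and not p2) and Dia Dia (not p2 and p2)) implies Dia ((p3 and not p2) and Dia (not p2 and p2))), 0
2. Box (p3 and not p2) and Dia Dia (not p2 and p2), 0
3. not Dia ((p3 and not p2) and Dia (not p2 and p2)), 0
4. Box (p3 and not p2), 0
5. Dia Dia (not p2 and p2), 0
6. not ((p3 and not p2) and Dia (not p2 and p2)), 0
7. p3 and not p2, 0
8. p3, 0
9. not p2, 0
10. not Dia (not p2 and p2), 0
11. not (not p2 and p2), 0
12. Dia (not p2 and p2), 1
13. not ((p3 and not p2) and Dia (not p2 and p2)), 1
14. p3 and not p2, 1
15. p3, 1
16. not p2, 1
17. not (not p2 and p2), 1
18. not Dia (not p2 and p2), 1
19. not p2 and p2, 2
20. not p2, 2
21. p2, 2
Accessibility: 0R0, 0R1, 0R2, 1R1, 1R2, 2R2
Branch closes: p2 and not p2 both at 2.
(One branch shown.) All branches close.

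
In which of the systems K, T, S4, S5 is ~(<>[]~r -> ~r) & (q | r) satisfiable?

S4-tableau for the formula:
1. ~(<>[]~r -> ~r) & (q | r), u
2. ~(<>[]~r -> ~r), u   [&-rule on 1]
3. q | r, u   [&-rule on 1]
4. <>[]~r, u   [~->-rule on 2]
5. r, u   [~->-rule on 2]
6. []~r, v   [<>-rule on 4: fresh world v, uRv]
7. ~r, v   [[]-rule on 6 via vRv]
Accessibility: uRu, uRv, vRv
Complete open branch: satisfiable in S4, hence also in K, T (this S4-model is also a K-model and a T-model).
S5-tableau for the formula:
1. ~(<>[]~r -> ~r) & (q | r), u
2. ~(<>[]~r -> ~r), u   [&-rule on 1]
3. q | r, u   [&-rule on 1]
4. <>[]~r, u   [~->-rule on 2]
5. r, u   [~->-rule on 2]
6. []~r, v   [<>-rule on 4: fresh world v, uRv]
7. ~r, u   [[]-rule on 6 via vRu]
Accessibility: uRu, uRv, vRu, vRv
Branch closes: r and ~r both at u.
Every branch closes (one shown): unsatisfiable in S5.

K, T, S4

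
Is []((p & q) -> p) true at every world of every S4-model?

Tableau for the negation ~[]((p & q) -> p):
1. ~[]((p & q) -> p), 0
2. ~((p & q) -> p), 1   [~[]-rule on 1: fresh world 1, 0R1]
3. p & q, 1   [~->-rule on 2]
4. ~p, 1   [~->-rule on 2]
5. p, 1   [&-rule on 3]
6. q, 1   [&-rule on 3]
Accessibility: 0R0, 0R1, 1R1
Branch closes: p and ~p both at 1.
Every branch of the negation's tableau closes; the branch above is one of them.

Valid in S4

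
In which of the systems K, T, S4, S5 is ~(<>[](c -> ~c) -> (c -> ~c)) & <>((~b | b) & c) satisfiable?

S4-tableau for the formula:
1. ~(<>[](c -> ~c) -> (c -> ~c)) & <>((~b | b) & c), 0
2. ~(<>[](c -> ~c) -> (c -> ~c)), 0
3. <>((~b | b) & c), 0
4. <>[](c -> ~c), 0
5. ~(c -> ~c), 0
6. c, 0
7. (~b | b) & c, 1
8. ~b | b, 1
9. c, 1
10. b, 1
11. [](c -> ~c), 2
12. c -> ~c, 2
13. ~c, 2
Accessibility: 0R0, 0R1, 0R2, 1R1, 2R2
Complete open branch: satisfiable in S4, hence also in K, T (this S4-model is also a K-model and a T-model).
S5-tableau for the formula:
1. ~(<>[](c -> ~c) -> (c -> ~c)) & <>((~b | b) & c), 0
2. ~(<>[](c -> ~c) -> (c -> ~c)), 0
3. <>((~b | b) & c), 0
4. <>[](c -> ~c), 0
5. ~(c -> ~c), 0
6. c, 0
7. (~b | b) & c, 1
8. ~b | b, 1
9. c, 1
10. b, 1
11. [](c -> ~c), 2
12. c -> ~c, 0
13. c -> ~c, 1
14. c -> ~c, 2
15. ~c, 0
Accessibility: 0R0, 0R1, 0R2, 1R0, 1R1, 1R2, 2R0, 2R1, 2R2
Branch closes: c and ~c both at 0.
Every branch closes (one shown): unsatisfiable in S5.

K, T, S4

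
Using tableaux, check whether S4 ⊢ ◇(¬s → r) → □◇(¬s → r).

Not valid

Tableau for the negation ¬(◇(¬s → r) → □◇(¬s → r)):
1. ¬(◇(¬s → r) → □◇(¬s → r)), w0
2. ◇(¬s → r), w0
3. ¬□◇(¬s → r), w0
4. ¬s → r, w1
5. r, w1
6. ¬◇(¬s → r), w2
7. ¬(¬s → r), w2
8. ¬s, w2
9. ¬r, w2
Accessibility: w0Rw0, w0Rw1, w0Rw2, w1Rw1, w2Rw2
The negation has an open branch (countermodel exists).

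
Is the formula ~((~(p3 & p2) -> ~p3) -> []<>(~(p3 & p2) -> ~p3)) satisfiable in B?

1. ~((~(p3 & p2) -> ~p3) -> []<>(~(p3 & p2) -> ~p3)), u
2. ~(p3 & p2) -> ~p3, u
3. ~[]<>(~(p3 & p2) -> ~p3), u
4. p3 & p2, u
5. p3, u
6. p2, u
7. ~<>(~(p3 & p2) -> ~p3), v
8. ~(~(p3 & p2) -> ~p3), u
9. ~(p3 & p2), u
10. ~(~(p3 & p2) -> ~p3), v
11. ~(p3 & p2), v
12. p3, v
13. ~p2, u
Accessibility: uRu, uRv, vRu, vRv
Branch closes: p2 and ~p2 both at u.
(One branch shown.) All branches close.

Unsatisfiable (every branch closes)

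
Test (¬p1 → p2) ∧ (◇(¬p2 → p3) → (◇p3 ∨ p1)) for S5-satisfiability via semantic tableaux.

Yes, satisfiable

1. (¬p1 → p2) ∧ (◇(¬p2 → p3) → (◇p3 ∨ p1)), 0
2. ¬p1 → p2, 0   [∧-rule on 1]
3. ◇(¬p2 → p3) → (◇p3 ∨ p1), 0   [∧-rule on 1]
4. p2, 0   [→-rule on 2 (branches; this branch)]
5. ◇p3 ∨ p1, 0   [→-rule on 3 (branches; this branch)]
6. p1, 0   [∨-rule on 5 (branches; this branch)]
Accessibility: 0R0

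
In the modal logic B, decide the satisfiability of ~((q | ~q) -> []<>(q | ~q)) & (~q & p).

1. ~((q | ~q) -> []<>(q | ~q)) & (~q & p), 0
2. ~((q | ~q) -> []<>(q | ~q)), 0
3. ~q & p, 0
4. q | ~q, 0
5. ~[]<>(q | ~q), 0
6. ~q, 0
7. p, 0
8. ~<>(q | ~q), 1
9. ~(q | ~q), 0
10. q, 0
Accessibility: 0R0, 0R1, 1R0, 1R1
Branch closes: q and ~q both at 0.
Every branch closes; the branch above is one of them.

Unsatisfiable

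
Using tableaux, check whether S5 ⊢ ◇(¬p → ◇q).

Not valid

Tableau for the negation ¬◇(¬p → ◇q):
1. ¬◇(¬p → ◇q), u
2. ¬(¬p → ◇q), u   [¬◇-rule on 1 via uRu]
3. ¬p, u   [¬→-rule on 2]
4. ¬◇q, u   [¬→-rule on 2]
5. ¬q, u   [¬◇-rule on 4 via uRu]
Accessibility: uRu
The negation has an open branch (countermodel exists).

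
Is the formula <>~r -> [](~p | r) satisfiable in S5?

1. <>~r -> [](~p | r), 0
2. [](~p | r), 0
3. ~p | r, 0
4. r, 0
Accessibility: 0R0

Satisfiable (open branch found)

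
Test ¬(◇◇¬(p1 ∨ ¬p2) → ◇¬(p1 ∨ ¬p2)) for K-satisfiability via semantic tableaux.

1. ¬(◇◇¬(p1 ∨ ¬p2) → ◇¬(p1 ∨ ¬p2)), w0
2. ◇◇¬(p1 ∨ ¬p2), w0
3. ¬◇¬(p1 ∨ ¬p2), w0
4. ◇¬(p1 ∨ ¬p2), w1
5. p1 ∨ ¬p2, w1
6. ¬p2, w1
7. ¬(p1 ∨ ¬p2), w2
8. ¬p1, w2
9. p2, w2
Accessibility: w0Rw1, w1Rw2

Satisfiable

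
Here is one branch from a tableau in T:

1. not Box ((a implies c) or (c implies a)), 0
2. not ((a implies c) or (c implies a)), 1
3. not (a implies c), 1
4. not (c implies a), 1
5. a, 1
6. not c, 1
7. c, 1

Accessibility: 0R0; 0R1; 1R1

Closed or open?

Closed

Both c and not c appear at 1.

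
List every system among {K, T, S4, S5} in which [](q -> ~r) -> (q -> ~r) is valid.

T, S4, S5

K-tableau for the negation ~([](q -> ~r) -> (q -> ~r)):
1. ~([](q -> ~r) -> (q -> ~r)), w0
2. [](q -> ~r), w0
3. ~(q -> ~r), w0
4. q, w0
5. r, w0
Complete open branch: countermodel on a K-frame, so not valid in K.
T-tableau for the negation ~([](q -> ~r) -> (q -> ~r)):
1. ~([](q -> ~r) -> (q -> ~r)), w0
2. [](q -> ~r), w0
3. ~(q -> ~r), w0
4. q, w0
5. r, w0
6. q -> ~r, w0
7. ~r, w0
Accessibility: w0Rw0
Branch closes: r and ~r both at w0.
Every branch closes (one shown): valid in T, hence also in S4, S5 (every theorem of T is a theorem of S4 and S5).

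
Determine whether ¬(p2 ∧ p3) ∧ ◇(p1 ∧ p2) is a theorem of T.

Not valid

Tableau for the negation ¬(¬(p2 ∧ p3) ∧ ◇(p1 ∧ p2)):
1. ¬(¬(p2 ∧ p3) ∧ ◇(p1 ∧ p2)), 0
2. ¬◇(p1 ∧ p2), 0
3. ¬(p1 ∧ p2), 0
4. ¬p2, 0
Accessibility: 0R0
The negation has an open branch (countermodel exists).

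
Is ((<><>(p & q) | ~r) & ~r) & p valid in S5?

Tableau for the negation ~(((<><>(p & q) | ~r) & ~r) & p):
1. ~(((<><>(p & q) | ~r) & ~r) & p), u
2. ~p, u
Accessibility: uRu
The negation has an open branch (countermodel exists).

Invalid (countermodel exists)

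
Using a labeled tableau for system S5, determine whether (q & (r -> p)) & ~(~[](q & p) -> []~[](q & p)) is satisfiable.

1. (q & (r -> p)) & ~(~[](q & p) -> []~[](q & p)), 0
2. q & (r -> p), 0   [&-rule on 1]
3. ~(~[](q & p) -> []~[](q & p)), 0   [&-rule on 1]
4. q, 0   [&-rule on 2]
5. r -> p, 0   [&-rule on 2]
6. ~[](q & p), 0   [~->-rule on 3]
7. ~[]~[](q & p), 0   [~->-rule on 3]
8. p, 0   [->-rule on 5 (branches; this branch)]
9. ~(q & p), 1   [~[]-rule on 6: fresh world 1, 0R1]
10. ~p, 1   [~&-rule on 9 (branches; this branch)]
11. [](q & p), 2   [~[]-rule on 7: fresh world 2, 0R2]
12. q & p, 0   [[]-rule on 11 via 2R0]
13. q & p, 1   [[]-rule on 11 via 2R1]
14. q, 1   [&-rule on 13]
15. p, 1   [&-rule on 13]
Accessibility: 0R0, 0R1, 0R2, 1R0, 1R1, 1R2, 2R0, 2R1, 2R2
Branch closes: p and ~p both at 1.
Every branch closes; the branch above is one of them.

Unsatisfiable (every branch closes)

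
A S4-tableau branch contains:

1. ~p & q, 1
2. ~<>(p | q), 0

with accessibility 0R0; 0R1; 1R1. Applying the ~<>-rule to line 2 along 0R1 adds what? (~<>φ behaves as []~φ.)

~<>φ behaves as []~φ: propagate the negated body to each accessible world.

~(p | q), 1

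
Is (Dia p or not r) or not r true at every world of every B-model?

Not valid

Tableau for the negation not ((Dia p or not r) or not r):
1. not ((Dia p or not r) or not r), w0
2. not (Dia p or not r), w0
3. r, w0
4. not Dia p, w0
5. not p, w0
Accessibility: w0Rw0
The negation has an open branch (countermodel exists).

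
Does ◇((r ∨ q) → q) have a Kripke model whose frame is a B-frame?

1. ◇((r ∨ q) → q), 0
2. (r ∨ q) → q, 1   [◇-rule on 1: fresh world 1, 0R1]
3. q, 1   [→-rule on 2 (branches; this branch)]
Accessibility: 0R0, 0R1, 1R0, 1R1

Yes, satisfiable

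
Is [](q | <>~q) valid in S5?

Yes, valid

Tableau for the negation ~[](q | <>~q):
1. ~[](q | <>~q), u
2. ~(q | <>~q), v
3. ~q, v
4. ~<>~q, v
5. q, u
6. q, v
Accessibility: uRu, uRv, vRu, vRv
Branch closes: q and ~q both at v.
Every branch of the negation's tableau closes; the branch above is one of them.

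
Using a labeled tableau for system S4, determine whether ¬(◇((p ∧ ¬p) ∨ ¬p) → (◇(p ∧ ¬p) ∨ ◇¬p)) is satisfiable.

1. ¬(◇((p ∧ ¬p) ∨ ¬p) → (◇(p ∧ ¬p) ∨ ◇¬p)), w0
2. ◇((p ∧ ¬p) ∨ ¬p), w0   [¬→-rule on 1]
3. ¬(◇(p ∧ ¬p) ∨ ◇¬p), w0   [¬→-rule on 1]
4. ¬◇(p ∧ ¬p), w0   [¬∨-rule on 3]
5. ¬◇¬p, w0   [¬∨-rule on 3]
6. ¬(p ∧ ¬p), w0   [¬◇-rule on 4 via w0Rw0]
7. p, w0   [¬◇-rule on 5 via w0Rw0]
8. (p ∧ ¬p) ∨ ¬p, w1   [◇-rule on 2: fresh world w1, w0Rw1]
9. ¬(p ∧ ¬p), w1   [¬◇-rule on 4 via w0Rw1]
10. p, w1   [¬◇-rule on 5 via w0Rw1]
11. p ∧ ¬p, w1   [∨-rule on 8 (branches; this branch)]
12. ¬p, w1   [∧-rule on 11]
Accessibility: w0Rw0, w0Rw1, w1Rw1
Branch closes: p and ¬p both at w1.
Every branch closes; the branch above is one of them.

Unsatisfiable (every branch closes)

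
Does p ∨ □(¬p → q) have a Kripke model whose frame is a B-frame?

1. p ∨ □(¬p → q), u
2. □(¬p → q), u   [∨-rule on 1 (branches; this branch)]
3. ¬p → q, u   [□-rule on 2 via uRu]
4. q, u   [→-rule on 3 (branches; this branch)]
Accessibility: uRu

Satisfiable (open branch found)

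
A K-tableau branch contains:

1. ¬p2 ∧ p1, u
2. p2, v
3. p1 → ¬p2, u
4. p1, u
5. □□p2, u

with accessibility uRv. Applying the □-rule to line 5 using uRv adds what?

□p2, v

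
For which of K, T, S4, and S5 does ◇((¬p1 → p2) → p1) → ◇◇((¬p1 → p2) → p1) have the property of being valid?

K-tableau for the negation ¬(◇((¬p1 → p2) → p1) → ◇◇((¬p1 → p2) → p1)):
1. ¬(◇((¬p1 → p2) → p1) → ◇◇((¬p1 → p2) → p1)), w0
2. ◇((¬p1 → p2) → p1), w0
3. ¬◇◇((¬p1 → p2) → p1), w0
4. (¬p1 → p2) → p1, w1
5. ¬◇((¬p1 → p2) → p1), w1
6. p1, w1
Accessibility: w0Rw1
Complete open branch: countermodel on a K-frame, so not valid in K.
T-tableau for the negation ¬(◇((¬p1 → p2) → p1) → ◇◇((¬p1 → p2) → p1)):
1. ¬(◇((¬p1 → p2) → p1) → ◇◇((¬p1 → p2) → p1)), w0
2. ◇((¬p1 → p2) → p1), w0
3. ¬◇◇((¬p1 → p2) → p1), w0
4. ¬◇((¬p1 → p2) → p1), w0
5. ¬((¬p1 → p2) → p1), w0
6. ¬p1 → p2, w0
7. ¬p1, w0
8. p2, w0
9. (¬p1 → p2) → p1, w1
10. ¬◇((¬p1 → p2) → p1), w1
11. ¬((¬p1 → p2) → p1), w1
12. ¬p1 → p2, w1
13. ¬p1, w1
14. ¬(¬p1 → p2), w1
15. ¬p2, w1
16. p2, w1
Accessibility: w0Rw0, w0Rw1, w1Rw1
Branch closes: p2 and ¬p2 both at w1.
Every branch closes (one shown): valid in T, hence also in S4, S5 (every theorem of T is a theorem of S4 and S5).

T, S4, S5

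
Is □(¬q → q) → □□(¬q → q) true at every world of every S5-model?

Valid

Tableau for the negation ¬(□(¬q → q) → □□(¬q → q)):
1. ¬(□(¬q → q) → □□(¬q → q)), u
2. □(¬q → q), u
3. ¬□□(¬q → q), u
4. ¬q → q, u
5. q, u
6. ¬□(¬q → q), v
7. ¬q → q, v
8. q, v
9. ¬(¬q → q), w
10. ¬q, w
11. ¬q → q, w
12. q, w
Accessibility: uRu, uRv, uRw, vRu, vRv, vRw, wRu, wRv, wRw
Branch closes: q and ¬q both at w.
All branches of the negation close; one closing branch shown above.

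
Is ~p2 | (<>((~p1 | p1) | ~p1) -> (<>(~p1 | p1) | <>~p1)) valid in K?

Yes, valid

Tableau for the negation ~(~p2 | (<>((~p1 | p1) | ~p1) -> (<>(~p1 | p1) | <>~p1))):
1. ~(~p2 | (<>((~p1 | p1) | ~p1) -> (<>(~p1 | p1) | <>~p1))), 0
2. p2, 0
3. ~(<>((~p1 | p1) | ~p1) -> (<>(~p1 | p1) | <>~p1)), 0
4. <>((~p1 | p1) | ~p1), 0
5. ~(<>(~p1 | p1) | <>~p1), 0
6. ~<>(~p1 | p1), 0
7. ~<>~p1, 0
8. (~p1 | p1) | ~p1, 1
9. ~(~p1 | p1), 1
10. p1, 1
11. ~p1, 1
Accessibility: 0R1
Branch closes: p1 and ~p1 both at 1.
Every branch of the negation's tableau closes; the branch above is one of them.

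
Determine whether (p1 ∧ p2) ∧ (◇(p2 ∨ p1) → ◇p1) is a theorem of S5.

Not valid

Tableau for the negation ¬((p1 ∧ p2) ∧ (◇(p2 ∨ p1) → ◇p1)):
1. ¬((p1 ∧ p2) ∧ (◇(p2 ∨ p1) → ◇p1)), u
2. ¬(◇(p2 ∨ p1) → ◇p1), u
3. ◇(p2 ∨ p1), u
4. ¬◇p1, u
5. ¬p1, u
6. p2 ∨ p1, v
7. ¬p1, v
8. p2, v
Accessibility: uRu, uRv, vRu, vRv
The negation has an open branch (countermodel exists).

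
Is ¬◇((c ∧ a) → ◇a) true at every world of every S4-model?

Tableau for the negation ◇((c ∧ a) → ◇a):
1. ◇((c ∧ a) → ◇a), u
2. (c ∧ a) → ◇a, v   [◇-rule on 1: fresh world v, uRv]
3. ◇a, v   [→-rule on 2 (branches; this branch)]
4. a, w   [◇-rule on 3: fresh world w, vRw]
Accessibility: uRu, uRv, uRw, vRv, vRw, wRw
The negation has an open branch (countermodel exists).

Invalid (countermodel exists)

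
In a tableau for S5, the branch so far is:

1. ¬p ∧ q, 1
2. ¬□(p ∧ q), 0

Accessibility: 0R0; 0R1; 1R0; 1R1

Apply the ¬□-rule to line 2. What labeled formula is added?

a fresh world 2 with 0R2, and ¬(p ∧ q) at 2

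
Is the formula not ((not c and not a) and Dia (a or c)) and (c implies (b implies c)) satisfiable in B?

Yes, satisfiable

1. not ((not c and not a) and Dia (a or c)) and (c implies (b implies c)), w0
2. not ((not c and not a) and Dia (a or c)), w0   [and-rule on 1]
3. c implies (b implies c), w0   [and-rule on 1]
4. not Dia (a or c), w0   [neg-and-rule on 2 (branches; this branch)]
5. not (a or c), w0   [neg-Dia-rule on 4 via w0Rw0]
6. not a, w0   [neg-or-rule on 5]
7. not c, w0   [neg-or-rule on 5]
8. b implies c, w0   [implies-rule on 3 (branches; this branch)]
9. not b, w0   [implies-rule on 8 (branches; this branch)]
Accessibility: w0Rw0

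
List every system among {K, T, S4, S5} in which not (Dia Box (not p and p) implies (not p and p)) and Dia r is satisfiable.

T-tableau for the formula:
1. not (Dia Box (not p and p) implies (not p and p)) and Dia r, 0
2. not (Dia Box (not p and p) implies (not p and p)), 0
3. Dia r, 0
4. Dia Box (not p and p), 0
5. not (not p and p), 0
6. not p, 0
7. r, 1
8. Box (not p and p), 2
9. not p and p, 2
10. not p, 2
11. p, 2
Accessibility: 0R0, 0R1, 0R2, 1R1, 2R2
Branch closes: p and not p both at 2.
Every branch closes (one shown): unsatisfiable in T, hence also in S4, S5 (every S4/S5-frame is a T-frame).
K-tableau for the formula:
1. not (Dia Box (not p and p) implies (not p and p)) and Dia r, 0
2. not (Dia Box (not p and p) implies (not p and p)), 0
3. Dia r, 0
4. Dia Box (not p and p), 0
5. not (not p and p), 0
6. not p, 0
7. r, 1
8. Box (not p and p), 2
Accessibility: 0R1, 0R2
Complete open branch: satisfiable in K.

K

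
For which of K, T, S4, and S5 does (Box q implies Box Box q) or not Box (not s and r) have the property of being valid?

S4, S5

T-tableau for the negation not ((Box q implies Box Box q) or not Box (not s and r)):
1. not ((Box q implies Box Box q) or not Box (not s and r)), 0
2. not (Box q implies Box Box q), 0   [neg-or-rule on 1]
3. Box (not s and r), 0   [neg-or-rule on 1]
4. Box q, 0   [neg-implies-rule on 2]
5. not Box Box q, 0   [neg-implies-rule on 2]
6. not s and r, 0   [Box-rule on 3 via 0R0]
7. not s, 0   [and-rule on 6]
8. r, 0   [and-rule on 6]
9. q, 0   [Box-rule on 4 via 0R0]
10. not Box q, 1   [neg-Box-rule on 5: fresh world 1, 0R1]
11. not s and r, 1   [Box-rule on 3 via 0R1]
12. not s, 1   [and-rule on 11]
13. r, 1   [and-rule on 11]
14. q, 1   [Box-rule on 4 via 0R1]
15. not q, 2   [neg-Box-rule on 10: fresh world 2, 1R2]
Accessibility: 0R0, 0R1, 1R1, 1R2, 2R2
Complete open branch: countermodel on a T-frame, so not valid in T, nor in K (the same frame is also a K-frame).
S4-tableau for the negation not ((Box q implies Box Box q) or not Box (not s and r)):
1. not ((Box q implies Box Box q) or not Box (not s and r)), 0
2. not (Box q implies Box Box q), 0   [neg-or-rule on 1]
3. Box (not s and r), 0   [neg-or-rule on 1]
4. Box q, 0   [neg-implies-rule on 2]
5. not Box Box q, 0   [neg-implies-rule on 2]
6. not s and r, 0   [Box-rule on 3 via 0R0]
7. not s, 0   [and-rule on 6]
8. r, 0   [and-rule on 6]
9. q, 0   [Box-rule on 4 via 0R0]
10. not Box q, 1   [neg-Box-rule on 5: fresh world 1, 0R1]
11. not s and r, 1   [Box-rule on 3 via 0R1]
12. not s, 1   [and-rule on 11]
13. r, 1   [and-rule on 11]
14. q, 1   [Box-rule on 4 via 0R1]
15. not q, 2   [neg-Box-rule on 10: fresh world 2, 1R2]
16. not s and r, 2   [Box-rule on 3 via 0R2]
17. not s, 2   [and-rule on 16]
18. r, 2   [and-rule on 16]
19. q, 2   [Box-rule on 4 via 0R2]
Accessibility: 0R0, 0R1, 0R2, 1R1, 1R2, 2R2
Branch closes: q and not q both at 2.
Every branch closes (one shown): valid in S4, hence also in S5 (every theorem of S4 is a theorem of S5).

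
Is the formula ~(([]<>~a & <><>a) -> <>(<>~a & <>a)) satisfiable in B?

1. ~(([]<>~a & <><>a) -> <>(<>~a & <>a)), 0
2. []<>~a & <><>a, 0
3. ~<>(<>~a & <>a), 0
4. []<>~a, 0
5. <><>a, 0
6. ~(<>~a & <>a), 0
7. <>~a, 0
8. ~<>a, 0
9. ~a, 0
10. <>a, 1
11. ~(<>~a & <>a), 1
12. <>~a, 1
13. ~a, 1
14. ~<>a, 1
15. ~a, 2
16. ~(<>~a & <>a), 2
17. <>~a, 2
18. ~<>a, 2
19. a, 3
20. ~a, 3
Accessibility: 0R0, 0R1, 0R2, 1R0, 1R1, 1R3, 2R0, 2R2, 3R1, 3R3
Branch closes: a and ~a both at 3.
All branches of the tableau close; one closing branch shown above.

Unsatisfiable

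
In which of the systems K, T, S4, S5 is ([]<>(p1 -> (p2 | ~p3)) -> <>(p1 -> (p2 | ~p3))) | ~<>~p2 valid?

T, S4, S5

T-tableau for the negation ~(([]<>(p1 -> (p2 | ~p3)) -> <>(p1 -> (p2 | ~p3))) | ~<>~p2):
1. ~(([]<>(p1 -> (p2 | ~p3)) -> <>(p1 -> (p2 | ~p3))) | ~<>~p2), w0
2. ~([]<>(p1 -> (p2 | ~p3)) -> <>(p1 -> (p2 | ~p3))), w0   [~|-rule on 1]
3. <>~p2, w0   [~|-rule on 1]
4. []<>(p1 -> (p2 | ~p3)), w0   [~->-rule on 2]
5. ~<>(p1 -> (p2 | ~p3)), w0   [~->-rule on 2]
6. <>(p1 -> (p2 | ~p3)), w0   [[]-rule on 4 via w0Rw0]
7. ~(p1 -> (p2 | ~p3)), w0   [~<>-rule on 5 via w0Rw0]
8. p1, w0   [~->-rule on 7]
9. ~(p2 | ~p3), w0   [~->-rule on 7]
10. ~p2, w0   [~|-rule on 9]
11. p3, w0   [~|-rule on 9]
12. ~p2, w1   [<>-rule on 3: fresh world w1, w0Rw1]
13. <>(p1 -> (p2 | ~p3)), w1   [[]-rule on 4 via w0Rw1]
14. ~(p1 -> (p2 | ~p3)), w1   [~<>-rule on 5 via w0Rw1]
15. p1, w1   [~->-rule on 14]
16. ~(p2 | ~p3), w1   [~->-rule on 14]
17. p3, w1   [~|-rule on 16]
18. p1 -> (p2 | ~p3), w2   [<>-rule on 6: fresh world w2, w0Rw2]
19. <>(p1 -> (p2 | ~p3)), w2   [[]-rule on 4 via w0Rw2]
20. ~(p1 -> (p2 | ~p3)), w2   [~<>-rule on 5 via w0Rw2]
21. p1, w2   [~->-rule on 20]
22. ~(p2 | ~p3), w2   [~->-rule on 20]
23. ~p2, w2   [~|-rule on 22]
24. p3, w2   [~|-rule on 22]
25. p2 | ~p3, w2   [->-rule on 18 (branches; this branch)]
26. ~p3, w2   [|-rule on 25 (branches; this branch)]
Accessibility: w0Rw0, w0Rw1, w0Rw2, w1Rw1, w2Rw2
Branch closes: p3 and ~p3 both at w2.
Every branch closes (one shown): valid in T, hence also in S4, S5 (every theorem of T is a theorem of S4 and S5).
K-tableau for the negation ~(([]<>(p1 -> (p2 | ~p3)) -> <>(p1 -> (p2 | ~p3))) | ~<>~p2):
1. ~(([]<>(p1 -> (p2 | ~p3)) -> <>(p1 -> (p2 | ~p3))) | ~<>~p2), w0
2. ~([]<>(p1 -> (p2 | ~p3)) -> <>(p1 -> (p2 | ~p3))), w0   [~|-rule on 1]
3. <>~p2, w0   [~|-rule on 1]
4. []<>(p1 -> (p2 | ~p3)), w0   [~->-rule on 2]
5. ~<>(p1 -> (p2 | ~p3)), w0   [~->-rule on 2]
6. ~p2, w1   [<>-rule on 3: fresh world w1, w0Rw1]
7. <>(p1 -> (p2 | ~p3)), w1   [[]-rule on 4 via w0Rw1]
8. ~(p1 -> (p2 | ~p3)), w1   [~<>-rule on 5 via w0Rw1]
9. p1, w1   [~->-rule on 8]
10. ~(p2 | ~p3), w1   [~->-rule on 8]
11. p3, w1   [~|-rule on 10]
12. p1 -> (p2 | ~p3), w2   [<>-rule on 7: fresh world w2, w1Rw2]
13. p2 | ~p3, w2   [->-rule on 12 (branches; this branch)]
14. ~p3, w2   [|-rule on 13 (branches; this branch)]
Accessibility: w0Rw1, w1Rw2
Complete open branch: countermodel on a K-frame, so not valid in K.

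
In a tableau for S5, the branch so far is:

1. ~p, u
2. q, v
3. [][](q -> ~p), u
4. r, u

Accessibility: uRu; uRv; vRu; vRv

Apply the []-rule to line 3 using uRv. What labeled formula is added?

[](q -> ~p), v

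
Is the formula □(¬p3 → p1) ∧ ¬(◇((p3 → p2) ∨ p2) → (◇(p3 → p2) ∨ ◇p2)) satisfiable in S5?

1. □(¬p3 → p1) ∧ ¬(◇((p3 → p2) ∨ p2) → (◇(p3 → p2) ∨ ◇p2)), 0
2. □(¬p3 → p1), 0   [∧-rule on 1]
3. ¬(◇((p3 → p2) ∨ p2) → (◇(p3 → p2) ∨ ◇p2)), 0   [∧-rule on 1]
4. ◇((p3 → p2) ∨ p2), 0   [¬→-rule on 3]
5. ¬(◇(p3 → p2) ∨ ◇p2), 0   [¬→-rule on 3]
6. ¬◇(p3 → p2), 0   [¬∨-rule on 5]
7. ¬◇p2, 0   [¬∨-rule on 5]
8. ¬p3 → p1, 0   [□-rule on 2 via 0R0]
9. ¬(p3 → p2), 0   [¬◇-rule on 6 via 0R0]
10. p3, 0   [¬→-rule on 9]
11. ¬p2, 0   [¬→-rule on 9]
12. p1, 0   [→-rule on 8 (branches; this branch)]
13. (p3 → p2) ∨ p2, 1   [◇-rule on 4: fresh world 1, 0R1]
14. ¬p3 → p1, 1   [□-rule on 2 via 0R1]
15. ¬(p3 → p2), 1   [¬◇-rule on 6 via 0R1]
16. p3, 1   [¬→-rule on 15]
17. ¬p2, 1   [¬→-rule on 15]
18. p3 → p2, 1   [∨-rule on 13 (branches; this branch)]
19. p1, 1   [→-rule on 14 (branches; this branch)]
20. p2, 1   [→-rule on 18 (branches; this branch)]
Accessibility: 0R0, 0R1, 1R0, 1R1
Branch closes: p2 and ¬p2 both at 1.
(One branch shown.) All branches close.

Unsatisfiable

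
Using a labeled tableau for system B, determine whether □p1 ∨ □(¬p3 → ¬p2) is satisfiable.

Satisfiable (open branch found)

1. □p1 ∨ □(¬p3 → ¬p2), 0
2. □(¬p3 → ¬p2), 0
3. ¬p3 → ¬p2, 0
4. ¬p2, 0
Accessibility: 0R0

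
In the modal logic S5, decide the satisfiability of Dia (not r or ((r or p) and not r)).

1. Dia (not r or ((r or p) and not r)), u
2. not r or ((r or p) and not r), v
3. (r or p) and not r, v
4. r or p, v
5. not r, v
6. p, v
Accessibility: uRu, uRv, vRu, vRv

Yes, satisfiable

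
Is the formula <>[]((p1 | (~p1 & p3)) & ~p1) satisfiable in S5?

1. <>[]((p1 | (~p1 & p3)) & ~p1), 0
2. []((p1 | (~p1 & p3)) & ~p1), 1   [<>-rule on 1: fresh world 1, 0R1]
3. (p1 | (~p1 & p3)) & ~p1, 0   [[]-rule on 2 via 1R0]
4. p1 | (~p1 & p3), 0   [&-rule on 3]
5. ~p1, 0   [&-rule on 3]
6. (p1 | (~p1 & p3)) & ~p1, 1   [[]-rule on 2 via 1R1]
7. p1 | (~p1 & p3), 1   [&-rule on 6]
8. ~p1, 1   [&-rule on 6]
9. ~p1 & p3, 0   [|-rule on 4 (branches; this branch)]
10. p3, 0   [&-rule on 9]
11. ~p1 & p3, 1   [|-rule on 7 (branches; this branch)]
12. p3, 1   [&-rule on 11]
Accessibility: 0R0, 0R1, 1R0, 1R1

Satisfiable (open branch found)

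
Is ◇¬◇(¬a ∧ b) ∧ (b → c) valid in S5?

Not valid

Tableau for the negation ¬(◇¬◇(¬a ∧ b) ∧ (b → c)):
1. ¬(◇¬◇(¬a ∧ b) ∧ (b → c)), w0
2. ¬(b → c), w0   [¬∧-rule on 1 (branches; this branch)]
3. b, w0   [¬→-rule on 2]
4. ¬c, w0   [¬→-rule on 2]
Accessibility: w0Rw0
The negation has an open branch (countermodel exists).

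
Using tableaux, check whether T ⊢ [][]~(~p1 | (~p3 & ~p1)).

Invalid (countermodel exists)

Tableau for the negation ~[][]~(~p1 | (~p3 & ~p1)):
1. ~[][]~(~p1 | (~p3 & ~p1)), u
2. ~[]~(~p1 | (~p3 & ~p1)), v   [~[]-rule on 1: fresh world v, uRv]
3. ~p1 | (~p3 & ~p1), w   [~[]-rule on 2: fresh world w, vRw]
4. ~p3 & ~p1, w   [|-rule on 3 (branches; this branch)]
5. ~p3, w   [&-rule on 4]
6. ~p1, w   [&-rule on 4]
Accessibility: uRu, uRv, vRv, vRw, wRw
The negation has an open branch (countermodel exists).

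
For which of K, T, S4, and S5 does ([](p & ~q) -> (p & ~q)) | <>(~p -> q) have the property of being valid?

T, S4, S5

T-tableau for the negation ~(([](p & ~q) -> (p & ~q)) | <>(~p -> q)):
1. ~(([](p & ~q) -> (p & ~q)) | <>(~p -> q)), 0
2. ~([](p & ~q) -> (p & ~q)), 0
3. ~<>(~p -> q), 0
4. [](p & ~q), 0
5. ~(p & ~q), 0
6. ~(~p -> q), 0
7. ~p, 0
8. ~q, 0
9. p & ~q, 0
10. p, 0
Accessibility: 0R0
Branch closes: p and ~p both at 0.
Every branch closes (one shown): valid in T, hence also in S4, S5 (every theorem of T is a theorem of S4 and S5).
K-tableau for the negation ~(([](p & ~q) -> (p & ~q)) | <>(~p -> q)):
1. ~(([](p & ~q) -> (p & ~q)) | <>(~p -> q)), 0
2. ~([](p & ~q) -> (p & ~q)), 0
3. ~<>(~p -> q), 0
4. [](p & ~q), 0
5. ~(p & ~q), 0
6. q, 0
Complete open branch: countermodel on a K-frame, so not valid in K.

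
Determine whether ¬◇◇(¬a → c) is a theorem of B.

Tableau for the negation ◇◇(¬a → c):
1. ◇◇(¬a → c), u
2. ◇(¬a → c), v
3. ¬a → c, w
4. c, w
Accessibility: uRu, uRv, vRu, vRv, vRw, wRv, wRw
The negation has an open branch (countermodel exists).

Not valid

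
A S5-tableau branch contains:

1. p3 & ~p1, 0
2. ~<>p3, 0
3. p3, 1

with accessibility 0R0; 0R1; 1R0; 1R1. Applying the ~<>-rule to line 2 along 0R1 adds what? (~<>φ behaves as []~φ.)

~p3, 1

~<>φ behaves as []~φ: propagate the negated body to each accessible world.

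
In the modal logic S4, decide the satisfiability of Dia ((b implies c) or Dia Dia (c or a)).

1. Dia ((b implies c) or Dia Dia (c or a)), w0
2. (b implies c) or Dia Dia (c or a), w1
3. Dia Dia (c or a), w1
4. Dia (c or a), w2
5. c or a, w3
6. a, w3
Accessibility: w0Rw0, w0Rw1, w0Rw2, w0Rw3, w1Rw1, w1Rw2, w1Rw3, w2Rw2, w2Rw3, w3Rw3

Satisfiable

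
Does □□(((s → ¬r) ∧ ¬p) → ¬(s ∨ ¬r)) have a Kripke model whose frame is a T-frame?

Yes, satisfiable

1. □□(((s → ¬r) ∧ ¬p) → ¬(s ∨ ¬r)), 0
2. □(((s → ¬r) ∧ ¬p) → ¬(s ∨ ¬r)), 0   [□-rule on 1 via 0R0]
3. ((s → ¬r) ∧ ¬p) → ¬(s ∨ ¬r), 0   [□-rule on 2 via 0R0]
4. ¬(s ∨ ¬r), 0   [→-rule on 3 (branches; this branch)]
5. ¬s, 0   [¬∨-rule on 4]
6. r, 0   [¬∨-rule on 4]
Accessibility: 0R0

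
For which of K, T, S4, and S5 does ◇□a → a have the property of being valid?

S5-tableau for the negation ¬(◇□a → a):
1. ¬(◇□a → a), u
2. ◇□a, u
3. ¬a, u
4. □a, v
5. a, u
Accessibility: uRu, uRv, vRu, vRv
Branch closes: a and ¬a both at u.
Every branch closes (one shown): valid in S5.
S4-tableau for the negation ¬(◇□a → a):
1. ¬(◇□a → a), u
2. ◇□a, u
3. ¬a, u
4. □a, v
5. a, v
Accessibility: uRu, uRv, vRv
Complete open branch: countermodel on an S4-frame, so not valid in S4, nor in K, T (the same frame is also a K-frame and a T-frame).

S5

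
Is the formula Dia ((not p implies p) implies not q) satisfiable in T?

1. Dia ((not p implies p) implies not q), u
2. (not p implies p) implies not q, v
3. not q, v
Accessibility: uRu, uRv, vRv

Yes, satisfiable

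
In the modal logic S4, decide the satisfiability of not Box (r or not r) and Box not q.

1. not Box (r or not r) and Box not q, u
2. not Box (r or not r), u
3. Box not q, u
4. not q, u
5. not (r or not r), v
6. not r, v
7. r, v
Accessibility: uRu, uRv, vRv
Branch closes: r and not r both at v.
Every branch closes; the branch above is one of them.

Unsatisfiable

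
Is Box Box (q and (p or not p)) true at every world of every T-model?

Tableau for the negation not Box Box (q and (p or not p)):
1. not Box Box (q and (p or not p)), u
2. not Box (q and (p or not p)), v
3. not (q and (p or not p)), w
4. not q, w
Accessibility: uRu, uRv, vRv, vRw, wRw
The negation has an open branch (countermodel exists).

Invalid (countermodel exists)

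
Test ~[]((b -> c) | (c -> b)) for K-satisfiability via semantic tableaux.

No, unsatisfiable

1. ~[]((b -> c) | (c -> b)), 0
2. ~((b -> c) | (c -> b)), 1
3. ~(b -> c), 1
4. ~(c -> b), 1
5. b, 1
6. ~c, 1
7. c, 1
8. ~b, 1
Accessibility: 0R1
Branch closes: c and ~c both at 1.
(One branch shown.) All branches close.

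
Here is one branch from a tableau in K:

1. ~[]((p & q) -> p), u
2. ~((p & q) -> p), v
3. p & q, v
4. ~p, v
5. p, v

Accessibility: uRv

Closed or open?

Closed

Both p and ~p appear at v.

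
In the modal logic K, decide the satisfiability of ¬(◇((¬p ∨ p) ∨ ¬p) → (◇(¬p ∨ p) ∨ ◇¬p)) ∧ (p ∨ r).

No, unsatisfiable

1. ¬(◇((¬p ∨ p) ∨ ¬p) → (◇(¬p ∨ p) ∨ ◇¬p)) ∧ (p ∨ r), w0
2. ¬(◇((¬p ∨ p) ∨ ¬p) → (◇(¬p ∨ p) ∨ ◇¬p)), w0   [∧-rule on 1]
3. p ∨ r, w0   [∧-rule on 1]
4. ◇((¬p ∨ p) ∨ ¬p), w0   [¬→-rule on 2]
5. ¬(◇(¬p ∨ p) ∨ ◇¬p), w0   [¬→-rule on 2]
6. ¬◇(¬p ∨ p), w0   [¬∨-rule on 5]
7. ¬◇¬p, w0   [¬∨-rule on 5]
8. r, w0   [∨-rule on 3 (branches; this branch)]
9. (¬p ∨ p) ∨ ¬p, w1   [◇-rule on 4: fresh world w1, w0Rw1]
10. ¬(¬p ∨ p), w1   [¬◇-rule on 6 via w0Rw1]
11. p, w1   [¬∨-rule on 10]
12. ¬p, w1   [¬∨-rule on 10]
Accessibility: w0Rw1
Branch closes: p and ¬p both at w1.
All branches of the tableau close; one closing branch shown above.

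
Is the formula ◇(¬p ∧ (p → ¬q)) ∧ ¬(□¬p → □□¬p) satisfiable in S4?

1. ◇(¬p ∧ (p → ¬q)) ∧ ¬(□¬p → □□¬p), w0
2. ◇(¬p ∧ (p → ¬q)), w0   [∧-rule on 1]
3. ¬(□¬p → □□¬p), w0   [∧-rule on 1]
4. □¬p, w0   [¬→-rule on 3]
5. ¬□□¬p, w0   [¬→-rule on 3]
6. ¬p, w0   [□-rule on 4 via w0Rw0]
7. ¬p ∧ (p → ¬q), w1   [◇-rule on 2: fresh world w1, w0Rw1]
8. ¬p, w1   [∧-rule on 7]
9. p → ¬q, w1   [∧-rule on 7]
10. ¬q, w1   [→-rule on 9 (branches; this branch)]
11. ¬□¬p, w2   [¬□-rule on 5: fresh world w2, w0Rw2]
12. ¬p, w2   [□-rule on 4 via w0Rw2]
13. p, w3   [¬□-rule on 11: fresh world w3, w2Rw3]
14. ¬p, w3   [□-rule on 4 via w0Rw3]
Accessibility: w0Rw0, w0Rw1, w0Rw2, w0Rw3, w1Rw1, w2Rw2, w2Rw3, w3Rw3
Branch closes: p and ¬p both at w3.
(One branch shown.) All branches close.

No, unsatisfiable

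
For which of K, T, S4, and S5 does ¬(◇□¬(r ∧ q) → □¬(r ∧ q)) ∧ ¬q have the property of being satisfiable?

K, T, S4

S5-tableau for the formula:
1. ¬(◇□¬(r ∧ q) → □¬(r ∧ q)) ∧ ¬q, 0
2. ¬(◇□¬(r ∧ q) → □¬(r ∧ q)), 0   [∧-rule on 1]
3. ¬q, 0   [∧-rule on 1]
4. ◇□¬(r ∧ q), 0   [¬→-rule on 2]
5. ¬□¬(r ∧ q), 0   [¬→-rule on 2]
6. □¬(r ∧ q), 1   [◇-rule on 4: fresh world 1, 0R1]
7. ¬(r ∧ q), 0   [□-rule on 6 via 1R0]
8. ¬(r ∧ q), 1   [□-rule on 6 via 1R1]
9. ¬q, 1   [¬∧-rule on 8 (branches; this branch)]
10. r ∧ q, 2   [¬□-rule on 5: fresh world 2, 0R2]
11. r, 2   [∧-rule on 10]
12. q, 2   [∧-rule on 10]
13. ¬(r ∧ q), 2   [□-rule on 6 via 1R2]
14. ¬q, 2   [¬∧-rule on 13 (branches; this branch)]
Accessibility: 0R0, 0R1, 0R2, 1R0, 1R1, 1R2, 2R0, 2R1, 2R2
Branch closes: q and ¬q both at 2.
Every branch closes (one shown): unsatisfiable in S5.
S4-tableau for the formula:
1. ¬(◇□¬(r ∧ q) → □¬(r ∧ q)) ∧ ¬q, 0
2. ¬(◇□¬(r ∧ q) → □¬(r ∧ q)), 0   [∧-rule on 1]
3. ¬q, 0   [∧-rule on 1]
4. ◇□¬(r ∧ q), 0   [¬→-rule on 2]
5. ¬□¬(r ∧ q), 0   [¬→-rule on 2]
6. □¬(r ∧ q), 1   [◇-rule on 4: fresh world 1, 0R1]
7. ¬(r ∧ q), 1   [□-rule on 6 via 1R1]
8. ¬q, 1   [¬∧-rule on 7 (branches; this branch)]
9. r ∧ q, 2   [¬□-rule on 5: fresh world 2, 0R2]
10. r, 2   [∧-rule on 9]
11. q, 2   [∧-rule on 9]
Accessibility: 0R0, 0R1, 0R2, 1R1, 2R2
Complete open branch: satisfiable in S4, hence also in K, T (this S4-model is also a K-model and a T-model).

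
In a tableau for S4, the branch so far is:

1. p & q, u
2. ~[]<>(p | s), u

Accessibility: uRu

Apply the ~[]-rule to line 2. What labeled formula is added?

a fresh world v with uRv, and ~<>(p | s) at v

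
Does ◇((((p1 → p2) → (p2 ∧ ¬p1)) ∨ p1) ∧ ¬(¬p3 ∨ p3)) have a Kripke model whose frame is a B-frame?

Unsatisfiable (every branch closes)

1. ◇((((p1 → p2) → (p2 ∧ ¬p1)) ∨ p1) ∧ ¬(¬p3 ∨ p3)), w0
2. (((p1 → p2) → (p2 ∧ ¬p1)) ∨ p1) ∧ ¬(¬p3 ∨ p3), w1
3. ((p1 → p2) → (p2 ∧ ¬p1)) ∨ p1, w1
4. ¬(¬p3 ∨ p3), w1
5. p3, w1
6. ¬p3, w1
Accessibility: w0Rw0, w0Rw1, w1Rw0, w1Rw1
Branch closes: p3 and ¬p3 both at w1.
(One branch shown.) All branches close.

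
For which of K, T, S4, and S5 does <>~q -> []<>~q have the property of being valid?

S4-tableau for the negation ~(<>~q -> []<>~q):
1. ~(<>~q -> []<>~q), 0
2. <>~q, 0
3. ~[]<>~q, 0
4. ~q, 1
5. ~<>~q, 2
6. q, 2
Accessibility: 0R0, 0R1, 0R2, 1R1, 2R2
Complete open branch: countermodel on an S4-frame, so not valid in S4, nor in K, T (the same frame is also a K-frame and a T-frame).
S5-tableau for the negation ~(<>~q -> []<>~q):
1. ~(<>~q -> []<>~q), 0
2. <>~q, 0
3. ~[]<>~q, 0
4. ~q, 1
5. ~<>~q, 2
6. q, 0
7. q, 1
Accessibility: 0R0, 0R1, 0R2, 1R0, 1R1, 1R2, 2R0, 2R1, 2R2
Branch closes: q and ~q both at 1.
Every branch closes (one shown): valid in S5.

S5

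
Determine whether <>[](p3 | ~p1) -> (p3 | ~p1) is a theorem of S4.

Tableau for the negation ~(<>[](p3 | ~p1) -> (p3 | ~p1)):
1. ~(<>[](p3 | ~p1) -> (p3 | ~p1)), w0
2. <>[](p3 | ~p1), w0
3. ~(p3 | ~p1), w0
4. ~p3, w0
5. p1, w0
6. [](p3 | ~p1), w1
7. p3 | ~p1, w1
8. ~p1, w1
Accessibility: w0Rw0, w0Rw1, w1Rw1
The negation has an open branch (countermodel exists).

No, not valid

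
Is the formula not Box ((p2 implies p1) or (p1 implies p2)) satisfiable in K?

Unsatisfiable

1. not Box ((p2 implies p1) or (p1 implies p2)), w0
2. not ((p2 implies p1) or (p1 implies p2)), w1
3. not (p2 implies p1), w1
4. not (p1 implies p2), w1
5. p2, w1
6. not p1, w1
7. p1, w1
8. not p2, w1
Accessibility: w0Rw1
Branch closes: p1 and not p1 both at w1.
All branches of the tableau close; one closing branch shown above.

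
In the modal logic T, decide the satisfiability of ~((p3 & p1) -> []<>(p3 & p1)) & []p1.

Yes, satisfiable

1. ~((p3 & p1) -> []<>(p3 & p1)) & []p1, 0
2. ~((p3 & p1) -> []<>(p3 & p1)), 0   [&-rule on 1]
3. []p1, 0   [&-rule on 1]
4. p3 & p1, 0   [~->-rule on 2]
5. ~[]<>(p3 & p1), 0   [~->-rule on 2]
6. p3, 0   [&-rule on 4]
7. p1, 0   [&-rule on 4]
8. ~<>(p3 & p1), 1   [~[]-rule on 5: fresh world 1, 0R1]
9. p1, 1   [[]-rule on 3 via 0R1]
10. ~(p3 & p1), 1   [~<>-rule on 8 via 1R1]
11. ~p3, 1   [~&-rule on 10 (branches; this branch)]
Accessibility: 0R0, 0R1, 1R1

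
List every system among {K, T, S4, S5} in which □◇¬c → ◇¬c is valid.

T, S4, S5

T-tableau for the negation ¬(□◇¬c → ◇¬c):
1. ¬(□◇¬c → ◇¬c), 0
2. □◇¬c, 0
3. ¬◇¬c, 0
4. ◇¬c, 0
5. c, 0
6. ¬c, 1
7. ◇¬c, 1
8. c, 1
Accessibility: 0R0, 0R1, 1R1
Branch closes: c and ¬c both at 1.
Every branch closes (one shown): valid in T, hence also in S4, S5 (every theorem of T is a theorem of S4 and S5).
K-tableau for the negation ¬(□◇¬c → ◇¬c):
1. ¬(□◇¬c → ◇¬c), 0
2. □◇¬c, 0
3. ¬◇¬c, 0
Complete open branch: countermodel on a K-frame, so not valid in K.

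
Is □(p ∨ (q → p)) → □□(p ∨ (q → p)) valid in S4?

Tableau for the negation ¬(□(p ∨ (q → p)) → □□(p ∨ (q → p))):
1. ¬(□(p ∨ (q → p)) → □□(p ∨ (q → p))), 0
2. □(p ∨ (q → p)), 0
3. ¬□□(p ∨ (q → p)), 0
4. p ∨ (q → p), 0
5. q → p, 0
6. p, 0
7. ¬□(p ∨ (q → p)), 1
8. p ∨ (q → p), 1
9. q → p, 1
10. p, 1
11. ¬(p ∨ (q → p)), 2
12. ¬p, 2
13. ¬(q → p), 2
14. q, 2
15. p ∨ (q → p), 2
16. q → p, 2
17. p, 2
Accessibility: 0R0, 0R1, 0R2, 1R1, 1R2, 2R2
Branch closes: p and ¬p both at 2.
All branches of the negation close; one closing branch shown above.

Valid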